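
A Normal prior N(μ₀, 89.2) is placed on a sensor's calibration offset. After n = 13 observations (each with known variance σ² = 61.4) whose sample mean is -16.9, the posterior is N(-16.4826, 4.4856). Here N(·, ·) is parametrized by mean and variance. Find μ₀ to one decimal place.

The posterior mean is a precision-weighted average: μ_n = (τ₀μ₀ + τ_data·x̄)/(τ₀+τ_data), with τ₀=1/σ₀² and τ_data=n/σ².
Here τ₀ = 1/89.2 = 0.011211 and τ_data = 13/61.4 = 0.211726, so τ_n = 0.222937.
Rearranging for μ₀: μ₀ = (μ_n·τ_n − τ_data·x̄)/τ₀ = (-16.4826·0.222937 − 0.211726·-16.9) / 0.011211 = -0.096412/0.011211 ≈ -8.6.

μ₀ = -8.6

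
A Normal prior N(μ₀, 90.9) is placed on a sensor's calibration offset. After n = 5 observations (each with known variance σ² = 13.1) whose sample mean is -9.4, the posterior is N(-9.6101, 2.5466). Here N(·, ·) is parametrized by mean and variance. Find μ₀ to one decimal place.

With known observation variance, the Normal–Normal posterior has precision τ_n = τ₀ + n/σ² and mean μ_n = (τ₀μ₀ + (n/σ²)x̄)/τ_n.
Here τ₀ = 1/90.9 = 0.011001 and τ_data = 5/13.1 = 0.381679, so τ_n = 0.392680.
Rearranging for μ₀: μ₀ = (μ_n·τ_n − τ_data·x̄)/τ₀ = (-9.6101·0.392680 − 0.381679·-9.4) / 0.011001 = -0.185911/0.011001 ≈ -16.9.

μ₀ = -16.9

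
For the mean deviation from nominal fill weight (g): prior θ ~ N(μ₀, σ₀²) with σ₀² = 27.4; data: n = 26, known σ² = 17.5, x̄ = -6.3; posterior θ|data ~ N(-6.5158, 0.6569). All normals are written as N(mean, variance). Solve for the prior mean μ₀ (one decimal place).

μ₀ = -15.3

The posterior mean is a precision-weighted average: μ_n = (τ₀μ₀ + τ_data·x̄)/(τ₀+τ_data), with τ₀=1/σ₀² and τ_data=n/σ².
Here τ₀ = 1/27.4 = 0.036496 and τ_data = 26/17.5 = 1.485714, so τ_n = 1.522210.
Rearranging for μ₀: μ₀ = (μ_n·τ_n − τ_data·x̄)/τ₀ = (-6.5158·1.522210 − 1.485714·-6.3) / 0.036496 = -0.558418/0.036496 ≈ -15.3.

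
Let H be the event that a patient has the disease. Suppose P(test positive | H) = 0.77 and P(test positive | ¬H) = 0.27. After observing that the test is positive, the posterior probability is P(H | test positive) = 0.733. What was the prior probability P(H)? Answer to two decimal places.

P(H) = 0.49

In odds form, posterior odds = prior odds × likelihood ratio, so prior odds = posterior odds ÷ LR.
Posterior odds = 0.733/(1−0.733) = 2.7453. LR = 0.77/0.27 = 2.8519.
Prior odds = 2.7453/2.8519 = 0.9626, so P(H) = 0.9626/(1+0.9626) ≈ 0.49.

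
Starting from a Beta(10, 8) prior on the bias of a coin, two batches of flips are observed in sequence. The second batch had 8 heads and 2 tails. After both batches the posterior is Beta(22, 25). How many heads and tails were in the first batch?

4 heads and 15 tails

Sequential conjugate updates are equivalent to a single update on the pooled data, so total successes = posterior α − prior α and total failures = posterior β − prior β.
Total across both batches: 22−10=12 heads, 25−8=17 tails.
Subtract the second batch: 12−8=4 heads and 17−2=15 tails.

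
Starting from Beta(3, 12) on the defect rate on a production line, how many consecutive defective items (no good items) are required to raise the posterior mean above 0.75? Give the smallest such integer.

k = 34

After k defective items and 0 good items the posterior is Beta(3+k, 12), with mean (3+k)/(3+12+k).
Set (3+k)/(15+k) > 0.75 and solve: k > (0.75·15 − 3)/(1 − 0.75) = 33.000.
The smallest integer exceeding 33.000 is 34, and checking k=34: (37)/(49) = 0.7551 > 0.75.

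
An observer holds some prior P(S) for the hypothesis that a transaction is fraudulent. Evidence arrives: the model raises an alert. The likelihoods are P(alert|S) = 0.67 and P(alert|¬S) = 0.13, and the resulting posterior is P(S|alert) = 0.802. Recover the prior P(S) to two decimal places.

P(S) = 0.44

In odds form, posterior odds = prior odds × likelihood ratio, so prior odds = posterior odds ÷ LR.
Posterior odds = 0.802/(1−0.802) = 4.0505. LR = 0.67/0.13 = 5.1538.
Prior odds = 4.0505/5.1538 = 0.7859, so P(S) = 0.7859/(1+0.7859) ≈ 0.44.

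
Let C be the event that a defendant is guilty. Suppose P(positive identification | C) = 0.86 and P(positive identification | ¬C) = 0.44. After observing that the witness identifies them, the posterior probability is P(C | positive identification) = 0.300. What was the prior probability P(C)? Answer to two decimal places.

Bayes' rule in odds form gives O(C|E) = O(C)·[P(E|C)/P(E|¬C)], hence O(C) = O(C|E)/LR.
Posterior odds = 0.300/(1−0.300) = 0.4286. LR = 0.86/0.44 = 1.9545.
Prior odds = 0.4286/1.9545 = 0.2193, so P(C) = 0.2193/(1+0.2193) ≈ 0.18.

P(C) = 0.18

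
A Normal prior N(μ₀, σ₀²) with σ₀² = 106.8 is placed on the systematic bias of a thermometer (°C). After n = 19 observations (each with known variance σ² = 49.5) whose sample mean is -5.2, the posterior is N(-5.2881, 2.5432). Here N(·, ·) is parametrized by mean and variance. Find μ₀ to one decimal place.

μ₀ = -8.9

With known observation variance, the Normal–Normal posterior has precision τ_n = τ₀ + n/σ² and mean μ_n = (τ₀μ₀ + (n/σ²)x̄)/τ_n.
Here τ₀ = 1/106.8 = 0.009363 and τ_data = 19/49.5 = 0.383838, so τ_n = 0.393201.
Rearranging for μ₀: μ₀ = (μ_n·τ_n − τ_data·x̄)/τ₀ = (-5.2881·0.393201 − 0.383838·-5.2) / 0.009363 = -0.083329/0.009363 ≈ -8.9.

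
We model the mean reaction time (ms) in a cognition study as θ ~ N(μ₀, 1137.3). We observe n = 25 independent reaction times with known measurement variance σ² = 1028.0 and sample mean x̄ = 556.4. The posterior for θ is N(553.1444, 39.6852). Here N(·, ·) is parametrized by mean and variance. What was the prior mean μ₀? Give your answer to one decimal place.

μ₀ = 463.1

With known observation variance, the Normal–Normal posterior has precision τ_n = τ₀ + n/σ² and mean μ_n = (τ₀μ₀ + (n/σ²)x̄)/τ_n.
Here τ₀ = 1/1137.3 = 0.000879 and τ_data = 25/1028.0 = 0.024319, so τ_n = 0.025198.
Rearranging for μ₀: μ₀ = (μ_n·τ_n − τ_data·x̄)/τ₀ = (553.1444·0.025198 − 0.024319·556.4) / 0.000879 = 0.407041/0.000879 ≈ 463.1.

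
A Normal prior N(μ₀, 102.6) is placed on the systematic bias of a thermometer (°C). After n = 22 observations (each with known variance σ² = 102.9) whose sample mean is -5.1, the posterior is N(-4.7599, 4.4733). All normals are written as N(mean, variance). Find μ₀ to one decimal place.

With known observation variance, the Normal–Normal posterior has precision τ_n = τ₀ + n/σ² and mean μ_n = (τ₀μ₀ + (n/σ²)x̄)/τ_n.
Here τ₀ = 1/102.6 = 0.009747 and τ_data = 22/102.9 = 0.213800, so τ_n = 0.223547.
Rearranging for μ₀: μ₀ = (μ_n·τ_n − τ_data·x̄)/τ₀ = (-4.7599·0.223547 − 0.213800·-5.1) / 0.009747 = 0.026319/0.009747 ≈ 2.7.

μ₀ = 2.7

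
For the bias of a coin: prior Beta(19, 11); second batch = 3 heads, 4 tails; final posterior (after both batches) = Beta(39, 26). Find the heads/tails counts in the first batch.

17 heads and 11 tails

Because Beta–binomial updating is additive in the counts, the combined data contributed (α_post−α_prior, β_post−β_prior) successes and failures.
Total across both batches: 39−19=20 heads, 26−11=15 tails.
Subtract the second batch: 20−3=17 heads and 15−4=11 tails.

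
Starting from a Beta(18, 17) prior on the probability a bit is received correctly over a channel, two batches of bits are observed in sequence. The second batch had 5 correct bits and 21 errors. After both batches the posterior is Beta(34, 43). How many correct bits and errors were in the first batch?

11 correct bits and 5 errors

Because Beta–binomial updating is additive in the counts, the combined data contributed (α_post−α_prior, β_post−β_prior) successes and failures.
Total across both batches: 34−18=16 correct bits, 43−17=26 errors.
Subtract the second batch: 16−5=11 correct bits and 26−21=5 errors.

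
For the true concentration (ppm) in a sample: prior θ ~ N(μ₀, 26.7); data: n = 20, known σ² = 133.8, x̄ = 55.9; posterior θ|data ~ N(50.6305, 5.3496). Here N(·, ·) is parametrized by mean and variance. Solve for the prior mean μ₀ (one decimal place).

μ₀ = 29.6

With known observation variance, the Normal–Normal posterior has precision τ_n = τ₀ + n/σ² and mean μ_n = (τ₀μ₀ + (n/σ²)x̄)/τ_n.
Here τ₀ = 1/26.7 = 0.037453 and τ_data = 20/133.8 = 0.149477, so τ_n = 0.186930.
Rearranging for μ₀: μ₀ = (μ_n·τ_n − τ_data·x̄)/τ₀ = (50.6305·0.186930 − 0.149477·55.9) / 0.037453 = 1.108595/0.037453 ≈ 29.6.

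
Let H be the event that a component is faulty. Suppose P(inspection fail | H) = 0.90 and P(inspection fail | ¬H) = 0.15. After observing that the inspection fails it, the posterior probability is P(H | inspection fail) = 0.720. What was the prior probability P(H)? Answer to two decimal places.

Bayes' rule in odds form gives O(H|E) = O(H)·[P(E|H)/P(E|¬H)], hence O(H) = O(H|E)/LR.
Posterior odds = 0.720/(1−0.720) = 2.5714. LR = 0.90/0.15 = 6.0000.
Prior odds = 2.5714/6.0000 = 0.4286, so P(H) = 0.4286/(1+0.4286) ≈ 0.30.

P(H) = 0.30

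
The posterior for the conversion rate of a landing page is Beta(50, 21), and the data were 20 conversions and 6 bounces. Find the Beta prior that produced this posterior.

A Beta(a, b) prior with s successes and f failures in binomial data gives a Beta(a+s, b+f) posterior.
Subtract the data counts: 50−20=30, 21−6=15.

Beta(30, 15)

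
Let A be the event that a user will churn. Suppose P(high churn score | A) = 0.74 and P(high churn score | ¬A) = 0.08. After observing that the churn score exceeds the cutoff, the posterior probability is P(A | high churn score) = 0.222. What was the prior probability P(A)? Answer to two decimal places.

P(A) = 0.03

Bayes' rule in odds form gives O(A|E) = O(A)·[P(E|A)/P(E|¬A)], hence O(A) = O(A|E)/LR.
Posterior odds = 0.222/(1−0.222) = 0.2853. LR = 0.74/0.08 = 9.2500.
Prior odds = 0.2853/9.2500 = 0.0308, so P(A) = 0.0308/(1+0.0308) ≈ 0.03.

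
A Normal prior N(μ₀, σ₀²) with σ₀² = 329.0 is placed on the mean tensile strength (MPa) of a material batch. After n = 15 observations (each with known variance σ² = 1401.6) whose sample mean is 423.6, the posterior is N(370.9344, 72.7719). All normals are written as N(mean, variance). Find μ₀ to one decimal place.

The posterior mean is a precision-weighted average: μ_n = (τ₀μ₀ + τ_data·x̄)/(τ₀+τ_data), with τ₀=1/σ₀² and τ_data=n/σ².
Here τ₀ = 1/329.0 = 0.003040 and τ_data = 15/1401.6 = 0.010702, so τ_n = 0.013742.
Rearranging for μ₀: μ₀ = (μ_n·τ_n − τ_data·x̄)/τ₀ = (370.9344·0.013742 − 0.010702·423.6) / 0.003040 = 0.564013/0.003040 ≈ 185.5.

μ₀ = 185.5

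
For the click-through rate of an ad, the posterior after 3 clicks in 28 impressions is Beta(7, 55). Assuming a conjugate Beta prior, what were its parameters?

Beta is conjugate to the binomial likelihood: posterior = Beta(a+s, b+f).
So a = 7 − 3 = 4 and b = 55 − 25 = 30.

Beta(4, 30)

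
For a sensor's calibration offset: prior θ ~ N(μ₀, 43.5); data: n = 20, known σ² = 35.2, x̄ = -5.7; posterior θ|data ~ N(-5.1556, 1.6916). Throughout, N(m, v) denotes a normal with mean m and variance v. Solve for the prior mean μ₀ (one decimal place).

μ₀ = 8.3

The posterior mean is a precision-weighted average: μ_n = (τ₀μ₀ + τ_data·x̄)/(τ₀+τ_data), with τ₀=1/σ₀² and τ_data=n/σ².
Here τ₀ = 1/43.5 = 0.022989 and τ_data = 20/35.2 = 0.568182, so τ_n = 0.591171.
Rearranging for μ₀: μ₀ = (μ_n·τ_n − τ_data·x̄)/τ₀ = (-5.1556·0.591171 − 0.568182·-5.7) / 0.022989 = 0.190796/0.022989 ≈ 8.3.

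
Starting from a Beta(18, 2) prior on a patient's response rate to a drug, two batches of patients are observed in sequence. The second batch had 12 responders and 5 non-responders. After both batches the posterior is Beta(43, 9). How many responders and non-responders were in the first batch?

Sequential conjugate updates are equivalent to a single update on the pooled data, so total successes = posterior α − prior α and total failures = posterior β − prior β.
Total across both batches: 43−18=25 responders, 9−2=7 non-responders.
Subtract the second batch: 25−12=13 responders and 7−5=2 non-responders.

13 responders and 2 non-responders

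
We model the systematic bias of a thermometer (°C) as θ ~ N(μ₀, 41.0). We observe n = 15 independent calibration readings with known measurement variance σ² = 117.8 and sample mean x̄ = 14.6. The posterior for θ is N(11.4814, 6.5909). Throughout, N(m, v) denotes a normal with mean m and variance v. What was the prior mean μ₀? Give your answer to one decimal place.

μ₀ = -4.8

The posterior mean is a precision-weighted average: μ_n = (τ₀μ₀ + τ_data·x̄)/(τ₀+τ_data), with τ₀=1/σ₀² and τ_data=n/σ².
Here τ₀ = 1/41.0 = 0.024390 and τ_data = 15/117.8 = 0.127334, so τ_n = 0.151724.
Rearranging for μ₀: μ₀ = (μ_n·τ_n − τ_data·x̄)/τ₀ = (11.4814·0.151724 − 0.127334·14.6) / 0.024390 = -0.117072/0.024390 ≈ -4.8.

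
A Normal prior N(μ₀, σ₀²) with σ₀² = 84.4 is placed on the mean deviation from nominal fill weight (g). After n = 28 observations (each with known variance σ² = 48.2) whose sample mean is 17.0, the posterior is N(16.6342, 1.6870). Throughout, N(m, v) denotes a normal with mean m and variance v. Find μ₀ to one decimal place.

μ₀ = -1.3

With known observation variance, the Normal–Normal posterior has precision τ_n = τ₀ + n/σ² and mean μ_n = (τ₀μ₀ + (n/σ²)x̄)/τ_n.
Here τ₀ = 1/84.4 = 0.011848 and τ_data = 28/48.2 = 0.580913, so τ_n = 0.592761.
Rearranging for μ₀: μ₀ = (μ_n·τ_n − τ_data·x̄)/τ₀ = (16.6342·0.592761 − 0.580913·17.0) / 0.011848 = -0.015416/0.011848 ≈ -1.3.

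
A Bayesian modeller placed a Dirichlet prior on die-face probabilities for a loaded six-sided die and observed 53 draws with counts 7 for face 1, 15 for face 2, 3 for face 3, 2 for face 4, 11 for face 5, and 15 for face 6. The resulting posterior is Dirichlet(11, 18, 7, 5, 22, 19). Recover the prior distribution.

For a Dirichlet(α) prior with multinomial counts c, the posterior is Dirichlet(α + c) componentwise.
Subtract each count from the matching posterior parameter: 11−7=4, 18−15=3, 7−3=4, 5−2=3, 22−11=11, 19−15=4.

Dirichlet(4, 3, 4, 3, 11, 4)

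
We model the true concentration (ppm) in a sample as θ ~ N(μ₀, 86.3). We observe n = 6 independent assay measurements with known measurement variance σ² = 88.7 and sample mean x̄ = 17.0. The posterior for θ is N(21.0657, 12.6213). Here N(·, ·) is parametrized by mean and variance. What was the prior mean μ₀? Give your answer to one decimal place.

With known observation variance, the Normal–Normal posterior has precision τ_n = τ₀ + n/σ² and mean μ_n = (τ₀μ₀ + (n/σ²)x̄)/τ_n.
Here τ₀ = 1/86.3 = 0.011587 and τ_data = 6/88.7 = 0.067644, so τ_n = 0.079231.
Rearranging for μ₀: μ₀ = (μ_n·τ_n − τ_data·x̄)/τ₀ = (21.0657·0.079231 − 0.067644·17.0) / 0.011587 = 0.519108/0.011587 ≈ 44.8.

μ₀ = 44.8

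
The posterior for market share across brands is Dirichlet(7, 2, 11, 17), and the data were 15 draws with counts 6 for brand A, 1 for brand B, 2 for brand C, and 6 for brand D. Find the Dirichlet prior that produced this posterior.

Dirichlet(1, 1, 9, 11)

For a Dirichlet(α) prior with multinomial counts c, the posterior is Dirichlet(α + c) componentwise.
Subtract each count from the matching posterior parameter: 7−6=1, 2−1=1, 11−2=9, 17−6=11.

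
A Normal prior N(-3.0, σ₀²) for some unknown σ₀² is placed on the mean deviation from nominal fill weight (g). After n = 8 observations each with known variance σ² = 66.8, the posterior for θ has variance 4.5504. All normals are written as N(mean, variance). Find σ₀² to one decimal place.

Posterior precision equals prior precision plus data precision: 1/σ_n² = 1/σ₀² + n/σ².
So 1/σ₀² = 1/4.5504 − 8/66.8 = 0.219761 − 0.119760 = 0.100001.
Hence σ₀² = 1/0.100001 ≈ 10.0.

σ₀² = 10.0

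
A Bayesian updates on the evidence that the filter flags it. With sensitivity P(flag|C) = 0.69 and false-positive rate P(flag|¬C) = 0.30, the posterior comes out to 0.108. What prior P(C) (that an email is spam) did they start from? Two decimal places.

Bayes' rule in odds form gives O(C|E) = O(C)·[P(E|C)/P(E|¬C)], hence O(C) = O(C|E)/LR.
Posterior odds = 0.108/(1−0.108) = 0.1211. LR = 0.69/0.30 = 2.3000.
Prior odds = 0.1211/2.3000 = 0.0527, so P(C) = 0.0527/(1+0.0527) ≈ 0.05.

P(C) = 0.05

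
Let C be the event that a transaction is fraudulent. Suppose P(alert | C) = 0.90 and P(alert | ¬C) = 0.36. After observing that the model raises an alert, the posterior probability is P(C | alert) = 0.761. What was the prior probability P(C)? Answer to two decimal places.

In odds form, posterior odds = prior odds × likelihood ratio, so prior odds = posterior odds ÷ LR.
Posterior odds = 0.761/(1−0.761) = 3.1841. LR = 0.90/0.36 = 2.5000.
Prior odds = 3.1841/2.5000 = 1.2736, so P(C) = 1.2736/(1+1.2736) ≈ 0.56.

P(C) = 0.56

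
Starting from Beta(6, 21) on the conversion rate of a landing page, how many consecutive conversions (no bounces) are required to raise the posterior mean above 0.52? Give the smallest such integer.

k = 17

After k conversions and 0 bounces the posterior is Beta(6+k, 21), with mean (6+k)/(6+21+k).
Set (6+k)/(27+k) > 0.52 and solve: k > (0.52·27 − 6)/(1 − 0.52) = 16.750.
The smallest integer exceeding 16.750 is 17.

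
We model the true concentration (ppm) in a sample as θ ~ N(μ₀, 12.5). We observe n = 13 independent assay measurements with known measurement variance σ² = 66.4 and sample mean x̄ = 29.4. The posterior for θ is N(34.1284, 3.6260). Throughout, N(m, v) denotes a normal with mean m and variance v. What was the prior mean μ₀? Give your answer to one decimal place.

With known observation variance, the Normal–Normal posterior has precision τ_n = τ₀ + n/σ² and mean μ_n = (τ₀μ₀ + (n/σ²)x̄)/τ_n.
Here τ₀ = 1/12.5 = 0.080000 and τ_data = 13/66.4 = 0.195783, so τ_n = 0.275783.
Rearranging for μ₀: μ₀ = (μ_n·τ_n − τ_data·x̄)/τ₀ = (34.1284·0.275783 − 0.195783·29.4) / 0.080000 = 3.656012/0.080000 ≈ 45.7.

μ₀ = 45.7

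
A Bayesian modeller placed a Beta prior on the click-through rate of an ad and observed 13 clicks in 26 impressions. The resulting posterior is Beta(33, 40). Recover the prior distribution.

Beta(20, 27)

Beta is conjugate to the binomial likelihood: posterior = Beta(α+s, β+f).
So α = 33 − 13 = 20 and β = 40 − 13 = 27.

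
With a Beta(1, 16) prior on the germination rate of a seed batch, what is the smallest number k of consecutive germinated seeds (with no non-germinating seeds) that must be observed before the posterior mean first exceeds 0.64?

After k germinated seeds and 0 non-germinating seeds the posterior is Beta(1+k, 16), with mean (1+k)/(1+16+k).
Set (1+k)/(17+k) > 0.64 and solve: k > (0.64·17 − 1)/(1 − 0.64) = 27.444.
The smallest integer exceeding 27.444 is 28.

k = 28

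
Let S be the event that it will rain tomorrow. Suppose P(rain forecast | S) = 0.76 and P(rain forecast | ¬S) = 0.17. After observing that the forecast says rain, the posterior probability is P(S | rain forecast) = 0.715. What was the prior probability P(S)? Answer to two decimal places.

P(S) = 0.36

Bayes' rule in odds form gives O(S|E) = O(S)·[P(E|S)/P(E|¬S)], hence O(S) = O(S|E)/LR.
Posterior odds = 0.715/(1−0.715) = 2.5088. LR = 0.76/0.17 = 4.4706.
Prior odds = 2.5088/4.4706 = 0.5612, so P(S) = 0.5612/(1+0.5612) ≈ 0.36.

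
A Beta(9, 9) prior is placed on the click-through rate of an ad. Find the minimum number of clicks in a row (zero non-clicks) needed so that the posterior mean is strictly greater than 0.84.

After k clicks and 0 non-clicks the posterior is Beta(9+k, 9), with mean (9+k)/(9+9+k).
Set (9+k)/(18+k) > 0.84 and solve: k > (0.84·18 − 9)/(1 − 0.84) = 38.250.
The smallest integer exceeding 38.250 is 39, and checking k=39: (48)/(57) = 0.8421 > 0.84.

k = 39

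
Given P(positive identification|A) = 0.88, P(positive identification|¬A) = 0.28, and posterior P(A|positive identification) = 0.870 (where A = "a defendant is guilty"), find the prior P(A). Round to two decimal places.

Bayes' rule in odds form gives O(A|E) = O(A)·[P(E|A)/P(E|¬A)], hence O(A) = O(A|E)/LR.
Posterior odds = 0.870/(1−0.870) = 6.6923. LR = 0.88/0.28 = 3.1429.
Prior odds = 6.6923/3.1429 = 2.1293, so P(A) = 2.1293/(1+2.1293) ≈ 0.68.

P(A) = 0.68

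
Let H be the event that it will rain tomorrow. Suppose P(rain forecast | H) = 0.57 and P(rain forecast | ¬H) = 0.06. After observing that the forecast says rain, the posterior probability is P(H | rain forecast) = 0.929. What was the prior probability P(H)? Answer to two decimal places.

P(H) = 0.58

Bayes' rule in odds form gives O(H|E) = O(H)·[P(E|H)/P(E|¬H)], hence O(H) = O(H|E)/LR.
Posterior odds = 0.929/(1−0.929) = 13.0845. LR = 0.57/0.06 = 9.5000.
Prior odds = 13.0845/9.5000 = 1.3773, so P(H) = 1.3773/(1+1.3773) ≈ 0.58.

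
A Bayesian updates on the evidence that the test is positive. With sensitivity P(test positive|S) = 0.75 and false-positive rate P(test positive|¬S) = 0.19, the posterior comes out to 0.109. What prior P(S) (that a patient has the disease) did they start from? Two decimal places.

P(S) = 0.03

Bayes' rule in odds form gives O(S|E) = O(S)·[P(E|S)/P(E|¬S)], hence O(S) = O(S|E)/LR.
Posterior odds = 0.109/(1−0.109) = 0.1223. LR = 0.75/0.19 = 3.9474.
Prior odds = 0.1223/3.9474 = 0.0310, so P(S) = 0.0310/(1+0.0310) ≈ 0.03.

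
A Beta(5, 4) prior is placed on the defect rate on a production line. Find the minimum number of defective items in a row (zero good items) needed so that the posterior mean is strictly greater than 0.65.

k = 3

After k defective items and 0 good items the posterior is Beta(5+k, 4), with mean (5+k)/(5+4+k).
Set (5+k)/(9+k) > 0.65 and solve: k > (0.65·9 − 5)/(1 − 0.65) = 2.429.
The smallest integer exceeding 2.429 is 3.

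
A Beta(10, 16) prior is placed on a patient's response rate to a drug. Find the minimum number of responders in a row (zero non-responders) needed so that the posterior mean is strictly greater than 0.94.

After k responders and 0 non-responders the posterior is Beta(10+k, 16), with mean (10+k)/(10+16+k).
Set (10+k)/(26+k) > 0.94 and solve: k > (0.94·26 − 10)/(1 − 0.94) = 240.667.
The smallest integer exceeding 240.667 is 241, and checking k=241: (251)/(267) = 0.9401 > 0.94.

k = 241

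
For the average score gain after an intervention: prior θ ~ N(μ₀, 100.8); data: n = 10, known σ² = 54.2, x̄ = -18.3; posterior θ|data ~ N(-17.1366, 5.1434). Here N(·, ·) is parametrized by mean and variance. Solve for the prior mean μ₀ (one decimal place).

The posterior mean is a precision-weighted average: μ_n = (τ₀μ₀ + τ_data·x̄)/(τ₀+τ_data), with τ₀=1/σ₀² and τ_data=n/σ².
Here τ₀ = 1/100.8 = 0.009921 and τ_data = 10/54.2 = 0.184502, so τ_n = 0.194423.
Rearranging for μ₀: μ₀ = (μ_n·τ_n − τ_data·x̄)/τ₀ = (-17.1366·0.194423 − 0.184502·-18.3) / 0.009921 = 0.044637/0.009921 ≈ 4.5.

μ₀ = 4.5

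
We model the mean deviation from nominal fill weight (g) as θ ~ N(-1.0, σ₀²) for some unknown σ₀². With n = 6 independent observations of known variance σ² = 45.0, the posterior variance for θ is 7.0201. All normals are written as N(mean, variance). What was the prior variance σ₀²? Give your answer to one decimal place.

For the Normal–Normal model with known σ², precisions add: τ_n = τ₀ + n/σ².
So 1/σ₀² = 1/7.0201 − 6/45.0 = 0.142448 − 0.133333 = 0.009115.
Hence σ₀² = 1/0.009115 ≈ 109.7.

σ₀² = 109.7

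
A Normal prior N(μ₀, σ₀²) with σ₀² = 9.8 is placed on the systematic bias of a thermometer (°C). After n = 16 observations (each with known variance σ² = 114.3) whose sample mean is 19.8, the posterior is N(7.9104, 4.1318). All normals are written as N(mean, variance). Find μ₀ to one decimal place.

μ₀ = -8.4

The posterior mean is a precision-weighted average: μ_n = (τ₀μ₀ + τ_data·x̄)/(τ₀+τ_data), with τ₀=1/σ₀² and τ_data=n/σ².
Here τ₀ = 1/9.8 = 0.102041 and τ_data = 16/114.3 = 0.139983, so τ_n = 0.242024.
Rearranging for μ₀: μ₀ = (μ_n·τ_n − τ_data·x̄)/τ₀ = (7.9104·0.242024 − 0.139983·19.8) / 0.102041 = -0.857157/0.102041 ≈ -8.4.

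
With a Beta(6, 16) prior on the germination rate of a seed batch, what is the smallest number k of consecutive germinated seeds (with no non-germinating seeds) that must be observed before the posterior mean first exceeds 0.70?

k = 32

After k germinated seeds and 0 non-germinating seeds the posterior is Beta(6+k, 16), with mean (6+k)/(6+16+k).
Set (6+k)/(22+k) > 0.70 and solve: k > (0.70·22 − 6)/(1 − 0.70) = 31.333.
The smallest integer exceeding 31.333 is 32.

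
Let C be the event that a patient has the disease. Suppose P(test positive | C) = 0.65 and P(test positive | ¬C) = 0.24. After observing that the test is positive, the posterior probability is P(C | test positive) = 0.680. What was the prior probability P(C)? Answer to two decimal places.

P(C) = 0.44

Bayes' rule in odds form gives O(C|E) = O(C)·[P(E|C)/P(E|¬C)], hence O(C) = O(C|E)/LR.
Posterior odds = 0.680/(1−0.680) = 2.1250. LR = 0.65/0.24 = 2.7083.
Prior odds = 2.1250/2.7083 = 0.7846, so P(C) = 0.7846/(1+0.7846) ≈ 0.44.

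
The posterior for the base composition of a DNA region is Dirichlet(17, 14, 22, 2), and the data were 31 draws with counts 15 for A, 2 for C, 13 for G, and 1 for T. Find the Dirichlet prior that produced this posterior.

For a Dirichlet(α) prior with multinomial counts c, the posterior is Dirichlet(α + c) componentwise.
Subtract each count from the matching posterior parameter: 17−15=2, 14−2=12, 22−13=9, 2−1=1.

Dirichlet(2, 12, 9, 1)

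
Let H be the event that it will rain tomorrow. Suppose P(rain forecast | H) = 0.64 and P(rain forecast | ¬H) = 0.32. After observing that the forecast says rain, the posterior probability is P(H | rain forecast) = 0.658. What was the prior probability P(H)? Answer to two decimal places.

Bayes' rule in odds form gives O(H|E) = O(H)·[P(E|H)/P(E|¬H)], hence O(H) = O(H|E)/LR.
Posterior odds = 0.658/(1−0.658) = 1.9240. LR = 0.64/0.32 = 2.0000.
Prior odds = 1.9240/2.0000 = 0.9620, so P(H) = 0.9620/(1+0.9620) ≈ 0.49.

P(H) = 0.49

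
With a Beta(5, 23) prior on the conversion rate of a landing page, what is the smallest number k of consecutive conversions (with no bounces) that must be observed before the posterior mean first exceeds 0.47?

After k conversions and 0 bounces the posterior is Beta(5+k, 23), with mean (5+k)/(5+23+k).
Set (5+k)/(28+k) > 0.47 and solve: k > (0.47·28 − 5)/(1 − 0.47) = 15.396.
The smallest integer exceeding 15.396 is 16.

k = 16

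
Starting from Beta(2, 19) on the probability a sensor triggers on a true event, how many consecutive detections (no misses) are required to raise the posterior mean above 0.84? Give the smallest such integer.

After k detections and 0 misses the posterior is Beta(2+k, 19), with mean (2+k)/(2+19+k).
Set (2+k)/(21+k) > 0.84 and solve: k > (0.84·21 − 2)/(1 − 0.84) = 97.750.
The smallest integer exceeding 97.750 is 98.

k = 98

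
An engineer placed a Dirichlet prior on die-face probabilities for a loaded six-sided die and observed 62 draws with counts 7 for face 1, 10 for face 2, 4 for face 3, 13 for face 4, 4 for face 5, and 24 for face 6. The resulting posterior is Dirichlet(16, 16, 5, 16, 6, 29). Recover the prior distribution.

For a Dirichlet(α) prior with multinomial counts c, the posterior is Dirichlet(α + c) componentwise.
Subtract each count from the matching posterior parameter: 16−7=9, 16−10=6, 5−4=1, 16−13=3, 6−4=2, 29−24=5.

Dirichlet(9, 6, 1, 3, 2, 5)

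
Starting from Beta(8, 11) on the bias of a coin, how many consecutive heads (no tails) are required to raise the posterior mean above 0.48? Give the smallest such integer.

k = 3

After k heads and 0 tails the posterior is Beta(8+k, 11), with mean (8+k)/(8+11+k).
Set (8+k)/(19+k) > 0.48 and solve: k > (0.48·19 − 8)/(1 − 0.48) = 2.154.
The smallest integer exceeding 2.154 is 3.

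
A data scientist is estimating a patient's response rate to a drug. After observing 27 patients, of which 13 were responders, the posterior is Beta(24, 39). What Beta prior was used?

Beta is conjugate to the binomial likelihood: posterior = Beta(α+s, β+f).
So α = 24 − 13 = 11 and β = 39 − 14 = 25.

Beta(11, 25)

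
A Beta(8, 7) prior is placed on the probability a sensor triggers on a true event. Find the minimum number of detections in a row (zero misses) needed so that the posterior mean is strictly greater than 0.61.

k = 3

After k detections and 0 misses the posterior is Beta(8+k, 7), with mean (8+k)/(8+7+k).
Set (8+k)/(15+k) > 0.61 and solve: k > (0.61·15 − 8)/(1 − 0.61) = 2.949.
The smallest integer exceeding 2.949 is 3.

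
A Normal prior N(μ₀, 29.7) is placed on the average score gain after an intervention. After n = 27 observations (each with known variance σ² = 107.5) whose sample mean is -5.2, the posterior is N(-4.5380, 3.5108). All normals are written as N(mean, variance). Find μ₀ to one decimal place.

μ₀ = 0.4

The posterior mean is a precision-weighted average: μ_n = (τ₀μ₀ + τ_data·x̄)/(τ₀+τ_data), with τ₀=1/σ₀² and τ_data=n/σ².
Here τ₀ = 1/29.7 = 0.033670 and τ_data = 27/107.5 = 0.251163, so τ_n = 0.284833.
Rearranging for μ₀: μ₀ = (μ_n·τ_n − τ_data·x̄)/τ₀ = (-4.5380·0.284833 − 0.251163·-5.2) / 0.033670 = 0.013475/0.033670 ≈ 0.4.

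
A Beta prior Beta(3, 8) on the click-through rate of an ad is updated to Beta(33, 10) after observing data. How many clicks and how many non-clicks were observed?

Beta is conjugate to the binomial likelihood: posterior = Beta(a+s, b+f).
So s = 33 − 3 = 30 and f = 10 − 8 = 2.

30 clicks and 2 non-clicks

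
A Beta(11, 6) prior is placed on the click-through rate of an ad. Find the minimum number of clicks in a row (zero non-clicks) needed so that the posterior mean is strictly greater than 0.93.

After k clicks and 0 non-clicks the posterior is Beta(11+k, 6), with mean (11+k)/(11+6+k).
Set (11+k)/(17+k) > 0.93 and solve: k > (0.93·17 − 11)/(1 − 0.93) = 68.714.
The smallest integer exceeding 68.714 is 69, and checking k=69: (80)/(86) = 0.9302 > 0.93.

k = 69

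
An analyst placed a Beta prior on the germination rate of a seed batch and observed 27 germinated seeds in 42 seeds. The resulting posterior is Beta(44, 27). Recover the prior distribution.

Beta(17, 12)

Beta is conjugate to the binomial likelihood: posterior = Beta(α+s, β+f).
Subtract the data counts: 44−27=17, 27−15=12.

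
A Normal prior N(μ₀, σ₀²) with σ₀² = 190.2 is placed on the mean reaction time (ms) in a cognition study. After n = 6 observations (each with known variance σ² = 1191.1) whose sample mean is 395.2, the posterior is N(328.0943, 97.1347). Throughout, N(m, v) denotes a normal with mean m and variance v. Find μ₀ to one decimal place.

The posterior mean is a precision-weighted average: μ_n = (τ₀μ₀ + τ_data·x̄)/(τ₀+τ_data), with τ₀=1/σ₀² and τ_data=n/σ².
Here τ₀ = 1/190.2 = 0.005258 and τ_data = 6/1191.1 = 0.005037, so τ_n = 0.010295.
Rearranging for μ₀: μ₀ = (μ_n·τ_n − τ_data·x̄)/τ₀ = (328.0943·0.010295 − 0.005037·395.2) / 0.005258 = 1.387108/0.005258 ≈ 263.8.

μ₀ = 263.8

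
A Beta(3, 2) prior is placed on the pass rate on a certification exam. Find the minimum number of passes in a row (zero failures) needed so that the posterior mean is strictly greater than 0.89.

After k passes and 0 failures the posterior is Beta(3+k, 2), with mean (3+k)/(3+2+k).
Set (3+k)/(5+k) > 0.89 and solve: k > (0.89·5 − 3)/(1 − 0.89) = 13.182.
The smallest integer exceeding 13.182 is 14.

k = 14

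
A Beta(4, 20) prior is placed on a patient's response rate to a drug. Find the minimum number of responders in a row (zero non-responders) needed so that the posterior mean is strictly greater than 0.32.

k = 6

After k responders and 0 non-responders the posterior is Beta(4+k, 20), with mean (4+k)/(4+20+k).
Set (4+k)/(24+k) > 0.32 and solve: k > (0.32·24 − 4)/(1 − 0.32) = 5.412.
The smallest integer exceeding 5.412 is 6.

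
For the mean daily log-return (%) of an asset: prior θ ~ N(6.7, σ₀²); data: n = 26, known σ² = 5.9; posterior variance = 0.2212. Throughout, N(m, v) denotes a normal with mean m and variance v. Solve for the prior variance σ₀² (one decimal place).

σ₀² = 8.8

For the Normal–Normal model with known σ², precisions add: τ_n = τ₀ + n/σ².
So 1/σ₀² = 1/0.2212 − 26/5.9 = 4.520796 − 4.406780 = 0.114016.
Hence σ₀² = 1/0.114016 ≈ 8.8.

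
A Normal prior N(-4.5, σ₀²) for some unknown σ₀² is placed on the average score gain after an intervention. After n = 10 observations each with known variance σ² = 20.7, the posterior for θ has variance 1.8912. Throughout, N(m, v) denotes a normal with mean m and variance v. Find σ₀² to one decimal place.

σ₀² = 21.9

For the Normal–Normal model with known σ², precisions add: τ_n = τ₀ + n/σ².
So 1/σ₀² = 1/1.8912 − 10/20.7 = 0.528765 − 0.483092 = 0.045673.
Hence σ₀² = 1/0.045673 ≈ 21.9.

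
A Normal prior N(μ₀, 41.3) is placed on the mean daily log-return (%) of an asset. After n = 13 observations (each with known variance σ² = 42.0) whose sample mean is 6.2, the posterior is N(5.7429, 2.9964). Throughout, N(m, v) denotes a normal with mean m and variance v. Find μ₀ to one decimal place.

μ₀ = -0.1

With known observation variance, the Normal–Normal posterior has precision τ_n = τ₀ + n/σ² and mean μ_n = (τ₀μ₀ + (n/σ²)x̄)/τ_n.
Here τ₀ = 1/41.3 = 0.024213 and τ_data = 13/42.0 = 0.309524, so τ_n = 0.333737.
Rearranging for μ₀: μ₀ = (μ_n·τ_n − τ_data·x̄)/τ₀ = (5.7429·0.333737 − 0.309524·6.2) / 0.024213 = -0.002431/0.024213 ≈ -0.1.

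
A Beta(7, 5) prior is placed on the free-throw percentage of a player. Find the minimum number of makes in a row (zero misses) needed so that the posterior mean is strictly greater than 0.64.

After k makes and 0 misses the posterior is Beta(7+k, 5), with mean (7+k)/(7+5+k).
Set (7+k)/(12+k) > 0.64 and solve: k > (0.64·12 − 7)/(1 − 0.64) = 1.889.
The smallest integer exceeding 1.889 is 2.

k = 2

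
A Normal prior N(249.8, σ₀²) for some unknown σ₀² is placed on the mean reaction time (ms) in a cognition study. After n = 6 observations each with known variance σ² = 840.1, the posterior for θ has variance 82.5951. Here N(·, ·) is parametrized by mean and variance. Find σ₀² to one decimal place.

Posterior precision equals prior precision plus data precision: 1/σ_n² = 1/σ₀² + n/σ².
So 1/σ₀² = 1/82.5951 − 6/840.1 = 0.012107 − 0.007142 = 0.004965.
Hence σ₀² = 1/0.004965 ≈ 201.4.

σ₀² = 201.4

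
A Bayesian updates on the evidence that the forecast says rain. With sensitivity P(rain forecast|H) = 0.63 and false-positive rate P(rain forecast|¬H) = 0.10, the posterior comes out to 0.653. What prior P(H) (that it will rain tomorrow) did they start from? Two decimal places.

In odds form, posterior odds = prior odds × likelihood ratio, so prior odds = posterior odds ÷ LR.
Posterior odds = 0.653/(1−0.653) = 1.8818. LR = 0.63/0.10 = 6.3000.
Prior odds = 1.8818/6.3000 = 0.2987, so P(H) = 0.2987/(1+0.2987) ≈ 0.23.

P(H) = 0.23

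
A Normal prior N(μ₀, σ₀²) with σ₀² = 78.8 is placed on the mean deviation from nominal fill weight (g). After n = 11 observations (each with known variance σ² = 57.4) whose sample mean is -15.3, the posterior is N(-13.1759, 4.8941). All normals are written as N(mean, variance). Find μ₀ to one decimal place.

The posterior mean is a precision-weighted average: μ_n = (τ₀μ₀ + τ_data·x̄)/(τ₀+τ_data), with τ₀=1/σ₀² and τ_data=n/σ².
Here τ₀ = 1/78.8 = 0.012690 and τ_data = 11/57.4 = 0.191638, so τ_n = 0.204328.
Rearranging for μ₀: μ₀ = (μ_n·τ_n − τ_data·x̄)/τ₀ = (-13.1759·0.204328 − 0.191638·-15.3) / 0.012690 = 0.239856/0.012690 ≈ 18.9.

μ₀ = 18.9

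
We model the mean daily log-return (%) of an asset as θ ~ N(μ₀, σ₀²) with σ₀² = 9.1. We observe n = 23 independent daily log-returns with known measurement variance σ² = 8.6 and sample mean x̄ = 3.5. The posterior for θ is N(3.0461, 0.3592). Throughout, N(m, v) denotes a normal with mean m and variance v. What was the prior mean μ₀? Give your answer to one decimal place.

With known observation variance, the Normal–Normal posterior has precision τ_n = τ₀ + n/σ² and mean μ_n = (τ₀μ₀ + (n/σ²)x̄)/τ_n.
Here τ₀ = 1/9.1 = 0.109890 and τ_data = 23/8.6 = 2.674419, so τ_n = 2.784309.
Rearranging for μ₀: μ₀ = (μ_n·τ_n − τ_data·x̄)/τ₀ = (3.0461·2.784309 − 2.674419·3.5) / 0.109890 = -0.879183/0.109890 ≈ -8.0.

μ₀ = -8.0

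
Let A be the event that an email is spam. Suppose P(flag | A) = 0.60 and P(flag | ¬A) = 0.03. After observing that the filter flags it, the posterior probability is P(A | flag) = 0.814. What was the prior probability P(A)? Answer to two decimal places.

P(A) = 0.18

In odds form, posterior odds = prior odds × likelihood ratio, so prior odds = posterior odds ÷ LR.
Posterior odds = 0.814/(1−0.814) = 4.3763. LR = 0.60/0.03 = 20.0000.
Prior odds = 4.3763/20.0000 = 0.2188, so P(A) = 0.2188/(1+0.2188) ≈ 0.18.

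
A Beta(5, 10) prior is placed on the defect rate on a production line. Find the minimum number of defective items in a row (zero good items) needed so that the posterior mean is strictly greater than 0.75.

After k defective items and 0 good items the posterior is Beta(5+k, 10), with mean (5+k)/(5+10+k).
Set (5+k)/(15+k) > 0.75 and solve: k > (0.75·15 − 5)/(1 − 0.75) = 25.000.
The smallest integer exceeding 25.000 is 26.

k = 26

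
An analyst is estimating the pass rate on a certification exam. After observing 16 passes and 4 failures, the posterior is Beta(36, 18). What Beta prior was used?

A Beta(a, b) prior with s successes and f failures in binomial data gives a Beta(a+s, b+f) posterior.
So a = 36 − 16 = 20 and b = 18 − 4 = 14.

Beta(20, 14)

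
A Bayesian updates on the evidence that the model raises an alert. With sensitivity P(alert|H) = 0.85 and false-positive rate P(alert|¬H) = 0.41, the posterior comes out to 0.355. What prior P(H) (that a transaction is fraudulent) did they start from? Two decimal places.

Bayes' rule in odds form gives O(H|E) = O(H)·[P(E|H)/P(E|¬H)], hence O(H) = O(H|E)/LR.
Posterior odds = 0.355/(1−0.355) = 0.5504. LR = 0.85/0.41 = 2.0732.
Prior odds = 0.5504/2.0732 = 0.2655, so P(H) = 0.2655/(1+0.2655) ≈ 0.21.

P(H) = 0.21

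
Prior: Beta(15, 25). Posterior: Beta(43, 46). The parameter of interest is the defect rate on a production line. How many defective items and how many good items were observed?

28 defective items and 21 good items

Beta is conjugate to the binomial likelihood: posterior = Beta(α+s, β+f).
Match parameters: s=43−15=28, f=46−25=21.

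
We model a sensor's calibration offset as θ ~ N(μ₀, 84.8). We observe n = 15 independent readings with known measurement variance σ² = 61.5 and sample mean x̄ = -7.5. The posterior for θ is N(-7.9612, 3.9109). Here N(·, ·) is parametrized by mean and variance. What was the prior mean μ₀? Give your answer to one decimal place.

μ₀ = -17.5

The posterior mean is a precision-weighted average: μ_n = (τ₀μ₀ + τ_data·x̄)/(τ₀+τ_data), with τ₀=1/σ₀² and τ_data=n/σ².
Here τ₀ = 1/84.8 = 0.011792 and τ_data = 15/61.5 = 0.243902, so τ_n = 0.255694.
Rearranging for μ₀: μ₀ = (μ_n·τ_n − τ_data·x̄)/τ₀ = (-7.9612·0.255694 − 0.243902·-7.5) / 0.011792 = -0.206366/0.011792 ≈ -17.5.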